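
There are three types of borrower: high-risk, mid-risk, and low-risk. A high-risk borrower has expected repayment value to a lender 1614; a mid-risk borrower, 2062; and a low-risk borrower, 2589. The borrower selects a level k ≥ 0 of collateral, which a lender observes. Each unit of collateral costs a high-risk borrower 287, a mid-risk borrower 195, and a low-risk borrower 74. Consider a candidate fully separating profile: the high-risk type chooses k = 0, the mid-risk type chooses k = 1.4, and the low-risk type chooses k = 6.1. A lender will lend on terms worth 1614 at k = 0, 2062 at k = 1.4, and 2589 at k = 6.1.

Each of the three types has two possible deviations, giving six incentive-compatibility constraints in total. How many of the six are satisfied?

5

High-risk (own payoff 1614): to k=1.4 gives 2062 − 287×1.4 = 1660.2 → profitable ✗; to k=6.1 gives 2589 − 287×6.1 = 838.3 → no gain ✓.
Mid-risk (own payoff 2062 − 195×1.4 = 1789): to k=0 gives 1614 → no gain ✓; to k=6.1 gives 2589 − 195×6.1 = 1399.5 → no gain ✓.
Low-risk (own payoff 2589 − 74×6.1 = 2137.6): to k=0 gives 1614 → no gain ✓; to k=1.4 gives 2062 − 74×1.4 = 1958.4 → no gain ✓.
5 of the 6 constraints hold; not an equilibrium.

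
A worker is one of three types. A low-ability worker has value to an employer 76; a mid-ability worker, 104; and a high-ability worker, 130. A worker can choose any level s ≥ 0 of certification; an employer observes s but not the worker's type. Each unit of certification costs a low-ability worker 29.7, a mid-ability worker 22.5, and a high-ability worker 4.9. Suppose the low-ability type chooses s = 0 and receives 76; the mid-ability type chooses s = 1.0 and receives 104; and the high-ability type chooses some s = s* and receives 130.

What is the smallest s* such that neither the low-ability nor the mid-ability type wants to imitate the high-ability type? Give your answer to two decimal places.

2.16

Mid-ability type (on-path payoff 104 − 22.5×1.0 = 81.5) won't mimic when 81.5 ≥ 130 − 22.5·s*, i.e. s* ≥ 2.16.
Low-ability type (on-path payoff 76) won't mimic when 76 ≥ 130 − 29.7·s*, i.e. s* ≥ 1.82.
Both must hold, so s* = max(1.82, 2.16) = 2.16. The mid-ability type's constraint binds.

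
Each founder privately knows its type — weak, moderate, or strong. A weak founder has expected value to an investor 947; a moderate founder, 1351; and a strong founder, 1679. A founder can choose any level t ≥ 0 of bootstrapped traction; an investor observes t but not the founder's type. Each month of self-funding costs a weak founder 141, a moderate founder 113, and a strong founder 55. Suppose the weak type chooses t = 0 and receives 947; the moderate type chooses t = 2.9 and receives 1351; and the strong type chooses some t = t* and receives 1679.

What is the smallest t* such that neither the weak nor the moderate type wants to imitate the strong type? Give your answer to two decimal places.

5.80

Weak type (on-path payoff 947) won't mimic when 947 ≥ 1679 − 141·t*, i.e. t* ≥ 5.19.
Moderate type (on-path payoff 1351 − 113×2.9 = 1023.3) won't mimic when 1023.3 ≥ 1679 − 113·t*, i.e. t* ≥ 5.80.
Both must hold, so t* = max(5.19, 5.80) = 5.80. The moderate type's constraint binds.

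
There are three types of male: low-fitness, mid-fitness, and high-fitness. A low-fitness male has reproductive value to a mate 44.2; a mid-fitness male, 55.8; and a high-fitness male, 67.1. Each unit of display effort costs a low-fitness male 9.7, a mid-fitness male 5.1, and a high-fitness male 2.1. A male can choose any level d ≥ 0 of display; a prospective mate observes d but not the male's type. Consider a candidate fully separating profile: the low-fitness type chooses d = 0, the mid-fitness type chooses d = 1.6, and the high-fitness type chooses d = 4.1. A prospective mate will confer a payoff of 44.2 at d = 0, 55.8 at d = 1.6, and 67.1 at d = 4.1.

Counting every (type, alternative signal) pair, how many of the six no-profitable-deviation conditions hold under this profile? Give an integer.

Low-fitness (own payoff 44.2): to d=1.6 gives 55.8 − 9.7×1.6 = 40.28 → no gain ✓; to d=4.1 gives 67.1 − 9.7×4.1 = 27.33 → no gain ✓.
High-fitness (own payoff 67.1 − 2.1×4.1 = 58.49): to d=0 gives 44.2 → no gain ✓; to d=1.6 gives 55.8 − 2.1×1.6 = 52.44 → no gain ✓.
Mid-fitness (own payoff 55.8 − 5.1×1.6 = 47.64): to d=0 gives 44.2 → no gain ✓; to d=4.1 gives 67.1 − 5.1×4.1 = 46.19 → no gain ✓.
6 of the 6 constraints hold; this profile is a separating equilibrium.

6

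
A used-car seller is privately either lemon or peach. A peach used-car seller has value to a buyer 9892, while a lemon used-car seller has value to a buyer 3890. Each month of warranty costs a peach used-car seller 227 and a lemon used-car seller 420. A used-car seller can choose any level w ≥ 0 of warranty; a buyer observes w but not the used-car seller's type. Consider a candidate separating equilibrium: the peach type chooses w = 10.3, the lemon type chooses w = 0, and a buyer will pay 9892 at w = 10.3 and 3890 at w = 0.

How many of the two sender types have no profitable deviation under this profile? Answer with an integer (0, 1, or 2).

Peach type: signal → 9892 − 227 × 10.3 = 7553.9; deviate to 0 → 3890. IC holds (7553.9 ≥ 3890).
Lemon type: stay at 0 → 3890; mimic → 9892 − 420 × 10.3 = 5566. IC fails (3890 < 5566).
1 of 2 constraints hold, so this profile is not an equilibrium.

1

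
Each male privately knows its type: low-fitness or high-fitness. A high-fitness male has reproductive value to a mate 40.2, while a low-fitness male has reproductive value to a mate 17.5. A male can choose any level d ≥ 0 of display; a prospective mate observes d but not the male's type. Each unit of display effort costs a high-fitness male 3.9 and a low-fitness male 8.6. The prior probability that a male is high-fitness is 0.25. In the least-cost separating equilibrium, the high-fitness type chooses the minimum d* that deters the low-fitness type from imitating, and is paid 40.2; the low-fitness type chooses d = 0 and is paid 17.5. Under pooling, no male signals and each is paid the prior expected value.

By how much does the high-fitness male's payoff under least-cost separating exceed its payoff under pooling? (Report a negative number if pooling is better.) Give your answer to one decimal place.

6.7

Least-cost separating signal: d* solves 17.5 = 40.2 − 8.6·d*, so d* = (40.2 − 17.5)/8.6 ≈ 2.6395.
High-fitness type's separating payoff: 40.2 − 3.9 × d* = 40.2 − 3.9 × (40.2 − 17.5)/8.6 = 40.2 − 88.53/8.6 ≈ 29.906.
Pooling payoff: 0.25 × 40.2 + 0.75 × 17.5 = 23.175.
Difference: 29.906 − 23.175 = 6.731, i.e. 6.7 to one decimal place.
The high-fitness type prefers to separate.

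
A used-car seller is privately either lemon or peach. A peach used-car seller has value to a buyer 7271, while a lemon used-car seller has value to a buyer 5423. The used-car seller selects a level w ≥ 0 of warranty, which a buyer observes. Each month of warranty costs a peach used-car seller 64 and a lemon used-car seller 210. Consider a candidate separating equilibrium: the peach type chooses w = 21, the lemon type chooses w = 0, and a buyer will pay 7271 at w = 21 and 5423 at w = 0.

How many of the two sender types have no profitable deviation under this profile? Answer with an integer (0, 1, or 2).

Peach type: signal → 7271 − 64 × 21 = 5927; deviate to 0 → 5423. IC holds (5927 ≥ 5423).
Lemon type: stay at 0 → 5423; mimic → 7271 − 210 × 21 = 2861. IC holds (5423 ≥ 2861).
2 of 2 constraints hold, so this is a separating equilibrium.

2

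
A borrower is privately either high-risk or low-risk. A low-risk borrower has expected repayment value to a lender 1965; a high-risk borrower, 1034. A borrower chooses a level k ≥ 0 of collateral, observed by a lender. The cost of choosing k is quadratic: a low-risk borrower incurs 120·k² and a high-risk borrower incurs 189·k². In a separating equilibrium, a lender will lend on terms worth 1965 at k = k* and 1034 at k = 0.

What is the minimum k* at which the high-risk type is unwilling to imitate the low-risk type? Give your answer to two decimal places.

2.22

The high-risk type at k = 0 receives 1034; imitating at k* yields 1965 − 189·k*².
Indifference: 1034 = 1965 − 189·k*², so k*² = (1965 − 1034) / 189 ≈ 4.9259.
k* = √4.9259 ≈ 2.22.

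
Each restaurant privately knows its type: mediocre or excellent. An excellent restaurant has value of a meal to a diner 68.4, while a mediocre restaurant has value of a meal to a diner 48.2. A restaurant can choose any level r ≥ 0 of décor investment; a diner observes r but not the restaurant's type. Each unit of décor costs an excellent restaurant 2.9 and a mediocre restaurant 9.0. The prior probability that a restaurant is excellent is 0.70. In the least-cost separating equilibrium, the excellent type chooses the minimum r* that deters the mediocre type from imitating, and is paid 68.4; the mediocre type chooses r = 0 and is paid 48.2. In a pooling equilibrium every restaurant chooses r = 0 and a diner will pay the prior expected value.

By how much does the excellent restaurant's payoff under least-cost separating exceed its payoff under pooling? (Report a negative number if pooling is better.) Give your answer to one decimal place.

Least-cost separating signal: r* solves 48.2 = 68.4 − 9.0·r*, so r* = (68.4 − 48.2)/9.0 ≈ 2.2444.
Excellent type's separating payoff: 68.4 − 2.9 × r* = 68.4 − 2.9 × (68.4 − 48.2)/9.0 = 68.4 − 58.58/9.0 ≈ 61.891.
Pooling payoff: 0.70 × 68.4 + 0.30 × 48.2 = 62.34.
Difference: 61.891 − 62.34 = -0.449, i.e. -0.4 to one decimal place.
The excellent type would prefer the pooling outcome.

-0.4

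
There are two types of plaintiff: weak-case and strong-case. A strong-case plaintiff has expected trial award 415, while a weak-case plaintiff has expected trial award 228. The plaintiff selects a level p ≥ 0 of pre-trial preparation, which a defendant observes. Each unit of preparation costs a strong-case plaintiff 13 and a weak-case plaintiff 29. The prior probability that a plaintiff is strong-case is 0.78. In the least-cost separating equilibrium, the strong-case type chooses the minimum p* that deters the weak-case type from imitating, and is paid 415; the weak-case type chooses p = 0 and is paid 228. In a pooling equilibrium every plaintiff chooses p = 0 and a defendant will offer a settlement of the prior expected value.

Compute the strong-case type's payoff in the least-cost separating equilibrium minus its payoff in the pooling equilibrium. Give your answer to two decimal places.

Least-cost separating signal: p* solves 228 = 415 − 29·p*, so p* = (415 − 228)/29 ≈ 6.4483.
Strong-case type's separating payoff: 415 − 13 × p* = 415 − 13 × (415 − 228)/29 = 415 − 2431/29 ≈ 331.1724.
Pooling payoff: 0.78 × 415 + 0.22 × 228 = 373.86.
Difference: 331.1724 − 373.86 = -42.6876, i.e. -42.69 to two decimal places.
The strong-case type would prefer the pooling outcome.

-42.69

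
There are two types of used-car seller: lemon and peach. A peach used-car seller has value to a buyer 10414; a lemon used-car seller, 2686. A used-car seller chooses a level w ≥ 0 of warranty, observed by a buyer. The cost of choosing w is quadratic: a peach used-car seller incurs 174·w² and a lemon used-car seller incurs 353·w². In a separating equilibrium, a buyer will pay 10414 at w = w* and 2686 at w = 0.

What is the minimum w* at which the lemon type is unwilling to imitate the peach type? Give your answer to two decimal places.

4.68

The lemon type at w = 0 receives 2686; imitating at w* yields 10414 − 353·w*².
Indifference: 2686 = 10414 − 353·w*², so w*² = (10414 − 2686) / 353 ≈ 21.8924.
w* = √21.8924 ≈ 4.68.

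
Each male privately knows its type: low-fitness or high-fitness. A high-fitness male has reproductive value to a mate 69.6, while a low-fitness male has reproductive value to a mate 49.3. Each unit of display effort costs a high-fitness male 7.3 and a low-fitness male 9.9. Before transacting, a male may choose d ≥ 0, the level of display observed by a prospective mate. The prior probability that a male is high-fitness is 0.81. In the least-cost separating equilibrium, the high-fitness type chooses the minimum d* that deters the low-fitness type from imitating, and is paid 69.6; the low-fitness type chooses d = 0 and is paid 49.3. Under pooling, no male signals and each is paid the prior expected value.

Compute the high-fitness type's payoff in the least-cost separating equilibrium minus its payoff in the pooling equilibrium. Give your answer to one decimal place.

Least-cost separating signal: d* solves 49.3 = 69.6 − 9.9·d*, so d* = (69.6 − 49.3)/9.9 ≈ 2.0505.
High-fitness type's separating payoff: 69.6 − 7.3 × d* = 69.6 − 7.3 × (69.6 − 49.3)/9.9 = 69.6 − 148.19/9.9 ≈ 54.631.
Pooling payoff: 0.81 × 69.6 + 0.19 × 49.3 = 65.743.
Difference: 54.631 − 65.743 = -11.112, i.e. -11.1 to one decimal place.
The high-fitness type would prefer the pooling outcome.

-11.1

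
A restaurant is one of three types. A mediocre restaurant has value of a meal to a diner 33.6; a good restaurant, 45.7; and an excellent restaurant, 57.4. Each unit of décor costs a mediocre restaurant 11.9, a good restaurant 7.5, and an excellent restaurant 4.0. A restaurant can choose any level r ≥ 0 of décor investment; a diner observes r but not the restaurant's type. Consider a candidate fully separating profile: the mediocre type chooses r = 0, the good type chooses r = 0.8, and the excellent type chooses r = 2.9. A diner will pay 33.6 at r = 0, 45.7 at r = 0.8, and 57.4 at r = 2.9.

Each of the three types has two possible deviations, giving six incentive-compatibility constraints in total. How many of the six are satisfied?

5

Excellent (own payoff 57.4 − 4.0×2.9 = 45.8): to r=0 gives 33.6 → no gain ✓; to r=0.8 gives 45.7 − 4.0×0.8 = 42.5 → no gain ✓.
Mediocre (own payoff 33.6): to r=0.8 gives 45.7 − 11.9×0.8 = 36.18 → profitable ✗; to r=2.9 gives 57.4 − 11.9×2.9 = 22.89 → no gain ✓.
Good (own payoff 45.7 − 7.5×0.8 = 39.7): to r=0 gives 33.6 → no gain ✓; to r=2.9 gives 57.4 − 7.5×2.9 = 35.65 → no gain ✓.
5 of the 6 constraints hold; not an equilibrium.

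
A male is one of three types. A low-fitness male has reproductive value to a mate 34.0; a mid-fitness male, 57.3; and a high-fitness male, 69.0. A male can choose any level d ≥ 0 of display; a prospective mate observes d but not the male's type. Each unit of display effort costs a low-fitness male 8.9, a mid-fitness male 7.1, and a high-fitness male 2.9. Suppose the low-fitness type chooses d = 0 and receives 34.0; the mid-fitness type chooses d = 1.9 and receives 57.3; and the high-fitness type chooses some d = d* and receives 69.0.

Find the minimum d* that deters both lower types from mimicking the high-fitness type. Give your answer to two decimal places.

Low-fitness type (on-path payoff 34.0) won't mimic when 34.0 ≥ 69.0 − 8.9·d*, i.e. d* ≥ 3.93.
Mid-fitness type (on-path payoff 57.3 − 7.1×1.9 = 43.81) won't mimic when 43.81 ≥ 69.0 − 7.1·d*, i.e. d* ≥ 3.55.
Both must hold, so d* = max(3.93, 3.55) = 3.93. The low-fitness type's constraint binds.

3.93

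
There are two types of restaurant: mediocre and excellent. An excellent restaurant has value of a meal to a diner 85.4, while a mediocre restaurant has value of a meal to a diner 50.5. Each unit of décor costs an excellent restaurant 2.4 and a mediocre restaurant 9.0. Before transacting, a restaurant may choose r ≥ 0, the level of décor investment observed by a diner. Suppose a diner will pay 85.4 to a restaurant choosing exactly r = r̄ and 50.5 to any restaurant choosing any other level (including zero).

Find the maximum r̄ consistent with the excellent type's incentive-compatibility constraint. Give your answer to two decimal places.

14.54

Choosing r̄ yields the excellent type 85.4 − 2.4·r̄; choosing zero yields 50.5.
The excellent type is indifferent at 85.4 − 2.4·r̄ = 50.5, i.e. r̄ = (85.4 − 50.5) / 2.4 ≈ 14.54.
For any r̄ above 14.54 the excellent type would rather pool at zero, so separation collapses.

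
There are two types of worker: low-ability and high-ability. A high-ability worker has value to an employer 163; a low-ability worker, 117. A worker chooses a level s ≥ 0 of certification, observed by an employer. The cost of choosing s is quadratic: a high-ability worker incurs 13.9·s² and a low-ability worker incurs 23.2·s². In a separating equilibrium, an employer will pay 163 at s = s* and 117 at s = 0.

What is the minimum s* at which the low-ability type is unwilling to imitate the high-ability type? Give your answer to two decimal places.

1.41

The low-ability type at s = 0 receives 117; imitating at s* yields 163 − 23.2·s*².
Indifference: 117 = 163 − 23.2·s*², so s*² = (163 − 117) / 23.2 ≈ 1.9828.
s* = √1.9828 ≈ 1.41.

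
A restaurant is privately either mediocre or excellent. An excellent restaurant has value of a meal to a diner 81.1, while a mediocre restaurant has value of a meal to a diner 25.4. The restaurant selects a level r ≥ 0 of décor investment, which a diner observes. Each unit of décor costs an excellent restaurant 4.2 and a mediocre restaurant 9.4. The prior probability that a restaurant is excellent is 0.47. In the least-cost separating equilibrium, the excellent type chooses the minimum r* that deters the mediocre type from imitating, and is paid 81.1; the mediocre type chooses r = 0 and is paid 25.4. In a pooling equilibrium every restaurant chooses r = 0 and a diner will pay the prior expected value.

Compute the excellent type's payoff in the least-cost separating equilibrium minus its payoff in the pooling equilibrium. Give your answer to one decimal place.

4.6

Least-cost separating signal: r* solves 25.4 = 81.1 − 9.4·r*, so r* = (81.1 − 25.4)/9.4 ≈ 5.9255.
Excellent type's separating payoff: 81.1 − 4.2 × r* = 81.1 − 4.2 × (81.1 − 25.4)/9.4 = 81.1 − 233.94/9.4 ≈ 56.213.
Pooling payoff: 0.47 × 81.1 + 0.53 × 25.4 = 51.579.
Difference: 56.213 − 51.579 = 4.634, i.e. 4.6 to one decimal place.
The excellent type prefers to separate.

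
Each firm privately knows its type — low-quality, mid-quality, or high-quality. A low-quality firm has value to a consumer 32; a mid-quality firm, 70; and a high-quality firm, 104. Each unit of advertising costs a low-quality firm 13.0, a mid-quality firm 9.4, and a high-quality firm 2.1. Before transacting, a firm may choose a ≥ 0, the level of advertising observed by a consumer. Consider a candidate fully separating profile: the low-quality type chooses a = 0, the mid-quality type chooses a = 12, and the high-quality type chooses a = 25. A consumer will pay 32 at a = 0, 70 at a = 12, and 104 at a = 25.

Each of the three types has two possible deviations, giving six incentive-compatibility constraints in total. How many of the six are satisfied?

Low-quality (own payoff 32): to a=12 gives 70 − 13.0×12 = -86 → no gain ✓; to a=25 gives 104 − 13.0×25 = -221 → no gain ✓.
High-quality (own payoff 104 − 2.1×25 = 51.5): to a=0 gives 32 → no gain ✓; to a=12 gives 70 − 2.1×12 = 44.8 → no gain ✓.
Mid-quality (own payoff 70 − 9.4×12 = -42.8): to a=0 gives 32 → profitable ✗; to a=25 gives 104 − 9.4×25 = -131 → no gain ✓.
5 of the 6 constraints hold; not an equilibrium.

5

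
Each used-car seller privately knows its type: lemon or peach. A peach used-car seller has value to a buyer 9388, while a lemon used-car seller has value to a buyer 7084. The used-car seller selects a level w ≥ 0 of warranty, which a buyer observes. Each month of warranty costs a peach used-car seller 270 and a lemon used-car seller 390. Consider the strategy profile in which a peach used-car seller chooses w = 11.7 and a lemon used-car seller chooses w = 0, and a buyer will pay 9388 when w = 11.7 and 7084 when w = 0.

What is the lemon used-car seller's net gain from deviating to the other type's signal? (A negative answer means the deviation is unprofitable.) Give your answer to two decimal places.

Playing w = 0 the lemon used-car seller receives 7084.
Deviating to w = 11.7 brings payment 9388 at cost 390 × 11.7 = 4563, netting 4825.
Gain from deviating: 4825 − 7084 = -2259.00.
The gain is negative, so the lemon type's incentive-compatibility constraint is satisfied.

-2259.00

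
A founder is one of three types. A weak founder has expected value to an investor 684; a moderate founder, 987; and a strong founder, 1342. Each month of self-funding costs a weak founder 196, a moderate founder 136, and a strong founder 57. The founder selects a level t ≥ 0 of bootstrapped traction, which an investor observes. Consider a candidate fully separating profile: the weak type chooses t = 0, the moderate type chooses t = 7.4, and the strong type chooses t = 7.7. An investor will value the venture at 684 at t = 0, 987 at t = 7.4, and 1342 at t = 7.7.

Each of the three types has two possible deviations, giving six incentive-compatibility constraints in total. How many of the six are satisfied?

Weak (own payoff 684): to t=7.4 gives 987 − 196×7.4 = -463.4 → no gain ✓; to t=7.7 gives 1342 − 196×7.7 = -167.2 → no gain ✓.
Strong (own payoff 1342 − 57×7.7 = 903.1): to t=0 gives 684 → no gain ✓; to t=7.4 gives 987 − 57×7.4 = 565.2 → no gain ✓.
Moderate (own payoff 987 − 136×7.4 = -19.4): to t=0 gives 684 → profitable ✗; to t=7.7 gives 1342 − 136×7.7 = 294.8 → profitable ✗.
4 of the 6 constraints hold; not an equilibrium.

4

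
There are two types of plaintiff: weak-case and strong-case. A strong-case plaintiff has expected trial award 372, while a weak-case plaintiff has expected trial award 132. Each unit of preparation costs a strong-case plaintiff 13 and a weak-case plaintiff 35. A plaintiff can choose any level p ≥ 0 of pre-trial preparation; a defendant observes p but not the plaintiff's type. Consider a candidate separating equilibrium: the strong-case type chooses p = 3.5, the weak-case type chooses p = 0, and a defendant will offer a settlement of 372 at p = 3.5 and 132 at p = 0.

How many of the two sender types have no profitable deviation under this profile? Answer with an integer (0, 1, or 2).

Strong-case type: signal → 372 − 13 × 3.5 = 326.5; deviate to 0 → 132. IC holds (326.5 ≥ 132).
Weak-case type: stay at 0 → 132; mimic → 372 − 35 × 3.5 = 249.5. IC fails (132 < 249.5).
1 of 2 constraints hold, so this profile is not an equilibrium.

1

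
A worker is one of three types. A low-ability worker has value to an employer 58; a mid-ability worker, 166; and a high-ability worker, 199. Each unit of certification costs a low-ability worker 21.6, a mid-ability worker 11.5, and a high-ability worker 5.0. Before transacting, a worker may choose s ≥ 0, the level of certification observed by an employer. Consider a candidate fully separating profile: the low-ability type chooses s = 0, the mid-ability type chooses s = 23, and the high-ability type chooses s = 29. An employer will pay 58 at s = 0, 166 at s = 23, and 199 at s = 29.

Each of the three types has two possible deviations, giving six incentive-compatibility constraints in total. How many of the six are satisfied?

Low-ability (own payoff 58): to s=23 gives 166 − 21.6×23 = -330.8 → no gain ✓; to s=29 gives 199 − 21.6×29 = -427.4 → no gain ✓.
High-ability (own payoff 199 − 5.0×29 = 54): to s=0 gives 58 → profitable ✗; to s=23 gives 166 − 5.0×23 = 51 → no gain ✓.
Mid-ability (own payoff 166 − 11.5×23 = -98.5): to s=0 gives 58 → profitable ✗; to s=29 gives 199 − 11.5×29 = -134.5 → no gain ✓.
4 of the 6 constraints hold; not an equilibrium.

4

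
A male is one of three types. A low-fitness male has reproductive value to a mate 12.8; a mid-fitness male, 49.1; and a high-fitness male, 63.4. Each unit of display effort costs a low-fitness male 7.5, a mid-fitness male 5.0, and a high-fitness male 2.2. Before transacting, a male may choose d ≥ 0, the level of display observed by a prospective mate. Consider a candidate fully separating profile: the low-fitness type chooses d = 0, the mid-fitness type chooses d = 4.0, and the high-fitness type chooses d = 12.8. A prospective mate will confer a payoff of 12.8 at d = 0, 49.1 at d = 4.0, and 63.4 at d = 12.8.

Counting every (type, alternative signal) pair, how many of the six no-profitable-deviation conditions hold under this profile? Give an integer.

4

High-fitness (own payoff 63.4 − 2.2×12.8 = 35.24): to d=0 gives 12.8 → no gain ✓; to d=4.0 gives 49.1 − 2.2×4.0 = 40.3 → profitable ✗.
Mid-fitness (own payoff 49.1 − 5.0×4.0 = 29.1): to d=0 gives 12.8 → no gain ✓; to d=12.8 gives 63.4 − 5.0×12.8 = -0.6 → no gain ✓.
Low-fitness (own payoff 12.8): to d=4.0 gives 49.1 − 7.5×4.0 = 19.1 → profitable ✗; to d=12.8 gives 63.4 − 7.5×12.8 = -32.6 → no gain ✓.
4 of the 6 constraints hold; not an equilibrium.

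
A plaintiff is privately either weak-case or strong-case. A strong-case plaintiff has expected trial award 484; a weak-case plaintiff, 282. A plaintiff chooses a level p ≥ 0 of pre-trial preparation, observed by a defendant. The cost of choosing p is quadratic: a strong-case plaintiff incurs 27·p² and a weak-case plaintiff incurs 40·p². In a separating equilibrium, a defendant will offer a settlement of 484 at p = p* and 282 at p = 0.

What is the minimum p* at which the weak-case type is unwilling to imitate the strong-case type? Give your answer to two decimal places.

2.25

The weak-case type at p = 0 receives 282; imitating at p* yields 484 − 40·p*².
Indifference: 282 = 484 − 40·p*², so p*² = (484 − 282) / 40 = 5.05.
p* = √5.05 ≈ 2.25.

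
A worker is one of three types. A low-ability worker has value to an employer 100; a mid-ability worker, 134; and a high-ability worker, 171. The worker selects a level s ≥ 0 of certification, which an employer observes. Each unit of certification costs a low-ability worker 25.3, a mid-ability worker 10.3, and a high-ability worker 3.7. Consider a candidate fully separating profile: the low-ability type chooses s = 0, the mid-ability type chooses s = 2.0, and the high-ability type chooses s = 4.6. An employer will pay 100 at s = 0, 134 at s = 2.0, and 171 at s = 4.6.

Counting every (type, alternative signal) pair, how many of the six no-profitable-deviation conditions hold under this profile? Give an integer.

High-ability (own payoff 171 − 3.7×4.6 = 153.98): to s=0 gives 100 → no gain ✓; to s=2.0 gives 134 − 3.7×2.0 = 126.6 → no gain ✓.
Mid-ability (own payoff 134 − 10.3×2.0 = 113.4): to s=0 gives 100 → no gain ✓; to s=4.6 gives 171 − 10.3×4.6 = 123.62 → profitable ✗.
Low-ability (own payoff 100): to s=2.0 gives 134 − 25.3×2.0 = 83.4 → no gain ✓; to s=4.6 gives 171 − 25.3×4.6 = 54.62 → no gain ✓.
5 of the 6 constraints hold; not an equilibrium.

5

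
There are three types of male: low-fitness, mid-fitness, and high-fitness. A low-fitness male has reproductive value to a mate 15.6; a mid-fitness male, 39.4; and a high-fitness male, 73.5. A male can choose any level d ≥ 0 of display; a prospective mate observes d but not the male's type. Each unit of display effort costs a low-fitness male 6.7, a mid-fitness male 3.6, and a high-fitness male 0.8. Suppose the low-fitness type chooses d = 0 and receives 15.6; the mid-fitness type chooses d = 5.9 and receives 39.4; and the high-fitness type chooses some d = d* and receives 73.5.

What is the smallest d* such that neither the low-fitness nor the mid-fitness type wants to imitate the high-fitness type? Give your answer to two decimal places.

Mid-fitness type (on-path payoff 39.4 − 3.6×5.9 = 18.16) won't mimic when 18.16 ≥ 73.5 − 3.6·d*, i.e. d* ≥ 15.37.
Low-fitness type (on-path payoff 15.6) won't mimic when 15.6 ≥ 73.5 − 6.7·d*, i.e. d* ≥ 8.64.
Both must hold, so d* = max(8.64, 15.37) = 15.37. The mid-fitness type's constraint binds.

15.37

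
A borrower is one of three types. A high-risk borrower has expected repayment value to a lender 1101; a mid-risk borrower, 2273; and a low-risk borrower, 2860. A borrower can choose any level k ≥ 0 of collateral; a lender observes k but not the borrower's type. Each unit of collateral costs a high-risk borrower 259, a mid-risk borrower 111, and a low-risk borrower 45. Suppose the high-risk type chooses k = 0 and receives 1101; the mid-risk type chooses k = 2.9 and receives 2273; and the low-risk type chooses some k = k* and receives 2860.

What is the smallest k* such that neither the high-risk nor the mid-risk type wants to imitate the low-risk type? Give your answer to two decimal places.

Mid-risk type (on-path payoff 2273 − 111×2.9 = 1951.1) won't mimic when 1951.1 ≥ 2860 − 111·k*, i.e. k* ≥ 8.19.
High-risk type (on-path payoff 1101) won't mimic when 1101 ≥ 2860 − 259·k*, i.e. k* ≥ 6.79.
Both must hold, so k* = max(6.79, 8.19) = 8.19. The mid-risk type's constraint binds.

8.19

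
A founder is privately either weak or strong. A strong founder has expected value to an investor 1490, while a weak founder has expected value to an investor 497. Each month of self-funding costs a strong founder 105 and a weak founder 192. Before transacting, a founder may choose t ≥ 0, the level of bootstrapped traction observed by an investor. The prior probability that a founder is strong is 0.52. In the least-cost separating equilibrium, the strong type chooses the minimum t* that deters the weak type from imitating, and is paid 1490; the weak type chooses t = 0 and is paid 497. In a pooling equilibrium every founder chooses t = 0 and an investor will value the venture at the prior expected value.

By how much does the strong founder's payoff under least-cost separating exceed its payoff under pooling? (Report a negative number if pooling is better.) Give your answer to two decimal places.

Least-cost separating signal: t* solves 497 = 1490 − 192·t*, so t* = (1490 − 497)/192 ≈ 5.1719.
Strong type's separating payoff: 1490 − 105 × t* = 1490 − 105 × (1490 − 497)/192 = 1490 − 104265/192 ≈ 946.9531.
Pooling payoff: 0.52 × 1490 + 0.48 × 497 = 1013.36.
Difference: 946.9531 − 1013.36 = -66.4069, i.e. -66.41 to two decimal places.
The strong type would prefer the pooling outcome.

-66.41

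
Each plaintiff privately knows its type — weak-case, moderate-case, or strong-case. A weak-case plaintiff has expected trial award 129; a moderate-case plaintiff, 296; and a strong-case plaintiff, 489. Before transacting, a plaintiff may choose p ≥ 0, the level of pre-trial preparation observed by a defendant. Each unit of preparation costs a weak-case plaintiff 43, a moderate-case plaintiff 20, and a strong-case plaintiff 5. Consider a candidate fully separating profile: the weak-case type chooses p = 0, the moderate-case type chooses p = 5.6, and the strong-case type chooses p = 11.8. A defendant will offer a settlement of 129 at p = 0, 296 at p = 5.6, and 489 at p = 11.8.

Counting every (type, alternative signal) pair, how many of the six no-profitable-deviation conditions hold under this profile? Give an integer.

5

Moderate-case (own payoff 296 − 20×5.6 = 184): to p=0 gives 129 → no gain ✓; to p=11.8 gives 489 − 20×11.8 = 253 → profitable ✗.
Weak-case (own payoff 129): to p=5.6 gives 296 − 43×5.6 = 55.2 → no gain ✓; to p=11.8 gives 489 − 43×11.8 = -18.4 → no gain ✓.
Strong-case (own payoff 489 − 5×11.8 = 430): to p=0 gives 129 → no gain ✓; to p=5.6 gives 296 − 5×5.6 = 268 → no gain ✓.
5 of the 6 constraints hold; not an equilibrium.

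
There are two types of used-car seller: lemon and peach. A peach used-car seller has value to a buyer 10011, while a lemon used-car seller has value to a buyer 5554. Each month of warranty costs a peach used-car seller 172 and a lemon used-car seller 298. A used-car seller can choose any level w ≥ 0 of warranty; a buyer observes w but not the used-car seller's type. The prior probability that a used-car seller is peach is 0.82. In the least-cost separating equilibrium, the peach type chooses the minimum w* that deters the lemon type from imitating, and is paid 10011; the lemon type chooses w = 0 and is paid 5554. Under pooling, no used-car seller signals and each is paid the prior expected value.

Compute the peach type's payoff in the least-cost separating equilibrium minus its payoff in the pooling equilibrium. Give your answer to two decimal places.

Least-cost separating signal: w* solves 5554 = 10011 − 298·w*, so w* = (10011 − 5554)/298 ≈ 14.9564.
Peach type's separating payoff: 10011 − 172 × w* = 10011 − 172 × (10011 − 5554)/298 = 10011 − 766604/298 ≈ 7438.5034.
Pooling payoff: 0.82 × 10011 + 0.18 × 5554 = 9208.74.
Difference: 7438.5034 − 9208.74 = -1770.2366, i.e. -1770.24 to two decimal places.
The peach type would prefer the pooling outcome.

-1770.24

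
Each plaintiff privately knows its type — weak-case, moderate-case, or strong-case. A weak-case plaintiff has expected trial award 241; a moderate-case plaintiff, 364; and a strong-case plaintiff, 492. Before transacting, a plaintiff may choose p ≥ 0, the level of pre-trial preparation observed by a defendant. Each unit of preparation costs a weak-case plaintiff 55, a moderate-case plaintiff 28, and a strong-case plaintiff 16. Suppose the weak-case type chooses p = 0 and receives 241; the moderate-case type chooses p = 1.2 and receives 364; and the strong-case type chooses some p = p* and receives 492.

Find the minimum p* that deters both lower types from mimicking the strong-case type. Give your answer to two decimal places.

Weak-case type (on-path payoff 241) won't mimic when 241 ≥ 492 − 55·p*, i.e. p* ≥ 4.56.
Moderate-case type (on-path payoff 364 − 28×1.2 = 330.4) won't mimic when 330.4 ≥ 492 − 28·p*, i.e. p* ≥ 5.77.
Both must hold, so p* = max(4.56, 5.77) = 5.77. The moderate-case type's constraint binds.

5.77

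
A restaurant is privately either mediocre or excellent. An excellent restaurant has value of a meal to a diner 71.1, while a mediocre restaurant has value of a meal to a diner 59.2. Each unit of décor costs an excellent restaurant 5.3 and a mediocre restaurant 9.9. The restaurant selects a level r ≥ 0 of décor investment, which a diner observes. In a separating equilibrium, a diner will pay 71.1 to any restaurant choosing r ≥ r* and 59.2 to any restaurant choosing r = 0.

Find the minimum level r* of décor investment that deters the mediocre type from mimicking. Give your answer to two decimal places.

A mediocre restaurant choosing r = 0 receives 59.2.
Imitating at r* instead would pay 71.1 at cost 9.9·r*, netting 71.1 − 9.9·r*.
Indifference: 59.2 = 71.1 − 9.9·r*, so r* = (71.1 − 59.2) / 9.9 ≈ 1.20.
At r* the mediocre type's incentive constraint just binds; the excellent type strictly prefers r* since its per-unit cost is lower.

1.20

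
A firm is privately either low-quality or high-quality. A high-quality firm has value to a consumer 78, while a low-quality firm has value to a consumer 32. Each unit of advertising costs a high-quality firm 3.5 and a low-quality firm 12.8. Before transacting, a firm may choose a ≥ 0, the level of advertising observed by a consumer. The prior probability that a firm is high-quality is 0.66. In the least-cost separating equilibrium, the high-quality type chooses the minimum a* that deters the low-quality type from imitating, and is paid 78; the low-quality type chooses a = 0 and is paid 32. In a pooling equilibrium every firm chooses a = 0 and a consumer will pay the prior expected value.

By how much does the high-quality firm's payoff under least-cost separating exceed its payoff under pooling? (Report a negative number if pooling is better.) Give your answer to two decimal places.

Least-cost separating signal: a* solves 32 = 78 − 12.8·a*, so a* = (78 − 32)/12.8 ≈ 3.5938.
High-quality type's separating payoff: 78 − 3.5 × a* = 78 − 3.5 × (78 − 32)/12.8 = 78 − 161/12.8 ≈ 65.4219.
Pooling payoff: 0.66 × 78 + 0.34 × 32 = 62.36.
Difference: 65.4219 − 62.36 = 3.0619, i.e. 3.06 to two decimal places.
The high-quality type prefers to separate.

3.06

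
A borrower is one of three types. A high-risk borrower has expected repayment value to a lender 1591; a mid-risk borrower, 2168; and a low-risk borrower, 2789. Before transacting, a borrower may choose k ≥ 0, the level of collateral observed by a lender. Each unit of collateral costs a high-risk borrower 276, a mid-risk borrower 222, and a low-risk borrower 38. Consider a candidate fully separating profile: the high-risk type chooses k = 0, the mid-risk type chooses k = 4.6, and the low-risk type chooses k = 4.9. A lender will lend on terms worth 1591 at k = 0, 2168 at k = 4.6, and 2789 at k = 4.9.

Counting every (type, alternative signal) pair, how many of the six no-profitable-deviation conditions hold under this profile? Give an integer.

Low-risk (own payoff 2789 − 38×4.9 = 2602.8): to k=0 gives 1591 → no gain ✓; to k=4.6 gives 2168 − 38×4.6 = 1993.2 → no gain ✓.
Mid-risk (own payoff 2168 − 222×4.6 = 1146.8): to k=0 gives 1591 → profitable ✗; to k=4.9 gives 2789 − 222×4.9 = 1701.2 → profitable ✗.
High-risk (own payoff 1591): to k=4.6 gives 2168 − 276×4.6 = 898.4 → no gain ✓; to k=4.9 gives 2789 − 276×4.9 = 1436.6 → no gain ✓.
4 of the 6 constraints hold; not an equilibrium.

4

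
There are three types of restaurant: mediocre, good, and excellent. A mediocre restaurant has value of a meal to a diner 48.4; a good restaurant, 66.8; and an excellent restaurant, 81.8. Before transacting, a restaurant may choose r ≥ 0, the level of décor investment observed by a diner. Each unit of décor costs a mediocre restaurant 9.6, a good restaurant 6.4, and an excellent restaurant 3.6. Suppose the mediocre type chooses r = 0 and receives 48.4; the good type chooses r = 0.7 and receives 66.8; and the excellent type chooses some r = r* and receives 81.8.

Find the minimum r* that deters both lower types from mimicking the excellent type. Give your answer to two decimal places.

3.48

Mediocre type (on-path payoff 48.4) won't mimic when 48.4 ≥ 81.8 − 9.6·r*, i.e. r* ≥ 3.48.
Good type (on-path payoff 66.8 − 6.4×0.7 = 62.32) won't mimic when 62.32 ≥ 81.8 − 6.4·r*, i.e. r* ≥ 3.04.
Both must hold, so r* = max(3.48, 3.04) = 3.48. The mediocre type's constraint binds.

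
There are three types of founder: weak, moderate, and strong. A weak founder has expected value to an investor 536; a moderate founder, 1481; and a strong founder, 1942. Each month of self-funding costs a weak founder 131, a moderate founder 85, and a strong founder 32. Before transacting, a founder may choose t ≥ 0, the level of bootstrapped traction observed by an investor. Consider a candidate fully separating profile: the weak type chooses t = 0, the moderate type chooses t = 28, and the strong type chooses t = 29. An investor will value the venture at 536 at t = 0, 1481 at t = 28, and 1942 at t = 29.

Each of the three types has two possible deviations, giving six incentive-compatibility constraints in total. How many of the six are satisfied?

Strong (own payoff 1942 − 32×29 = 1014): to t=0 gives 536 → no gain ✓; to t=28 gives 1481 − 32×28 = 585 → no gain ✓.
Weak (own payoff 536): to t=28 gives 1481 − 131×28 = -2187 → no gain ✓; to t=29 gives 1942 − 131×29 = -1857 → no gain ✓.
Moderate (own payoff 1481 − 85×28 = -899): to t=0 gives 536 → profitable ✗; to t=29 gives 1942 − 85×29 = -523 → profitable ✗.
4 of the 6 constraints hold; not an equilibrium.

4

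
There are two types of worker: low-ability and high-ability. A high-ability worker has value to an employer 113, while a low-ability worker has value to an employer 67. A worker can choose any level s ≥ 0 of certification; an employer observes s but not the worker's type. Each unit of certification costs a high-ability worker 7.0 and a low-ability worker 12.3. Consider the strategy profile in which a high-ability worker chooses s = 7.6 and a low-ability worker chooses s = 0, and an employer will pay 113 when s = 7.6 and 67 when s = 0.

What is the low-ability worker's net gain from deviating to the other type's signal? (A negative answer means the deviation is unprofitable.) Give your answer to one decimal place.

-47.5

Playing s = 0 the low-ability worker receives 67.
Deviating to s = 7.6 brings payment 113 at cost 12.3 × 7.6 = 93.48, netting 19.52.
Gain from deviating: 19.52 − 67 = -47.48, i.e. -47.5 to one decimal place.
The gain is negative, so the low-ability type's incentive-compatibility constraint is satisfied.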